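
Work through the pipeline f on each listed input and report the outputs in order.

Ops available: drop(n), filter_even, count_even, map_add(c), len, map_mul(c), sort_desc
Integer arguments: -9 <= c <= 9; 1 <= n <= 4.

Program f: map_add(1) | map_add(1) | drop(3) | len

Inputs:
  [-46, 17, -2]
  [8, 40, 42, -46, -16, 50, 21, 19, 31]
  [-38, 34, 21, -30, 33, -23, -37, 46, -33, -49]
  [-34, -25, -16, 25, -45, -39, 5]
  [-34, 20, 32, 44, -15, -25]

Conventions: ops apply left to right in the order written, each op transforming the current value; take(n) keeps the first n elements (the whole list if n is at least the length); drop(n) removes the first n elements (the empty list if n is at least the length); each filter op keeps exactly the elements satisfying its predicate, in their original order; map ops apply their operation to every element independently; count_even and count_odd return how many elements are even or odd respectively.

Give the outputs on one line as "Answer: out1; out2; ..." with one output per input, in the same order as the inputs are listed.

0; 6; 7; 4; 3

Execution, op by op:
  [-46, 17, -2] -> [-45, 18, -1] -> [-44, 19, 0] -> [] -> 0
  [8, 40, 42, -46, -16, 50, 21, 19, 31] -> [9, 41, 43, -45, -15, 51, 22, 20, 32] -> [10, 42, 44, -44, -14, 52, 23, 21, 33] -> [-44, -14, 52, 23, 21, 33] -> 6
  [-38, 34, 21, -30, 33, -23, -37, 46, -33, -49] -> [-37, 35, 22, -29, 34, -22, -36, 47, -32, -48] -> [-36, 36, 23, -28, 35, -21, -35, 48, -31, -47] -> [-28, 35, -21, -35, 48, -31, -47] -> 7
  [-34, -25, -16, 25, -45, -39, 5] -> [-33, -24, -15, 26, -44, -38, 6] -> [-32, -23, -14, 27, -43, -37, 7] -> [27, -43, -37, 7] -> 4
  [-34, 20, 32, 44, -15, -25] -> [-33, 21, 33, 45, -14, -24] -> [-32, 22, 34, 46, -13, -23] -> [46, -13, -23] -> 3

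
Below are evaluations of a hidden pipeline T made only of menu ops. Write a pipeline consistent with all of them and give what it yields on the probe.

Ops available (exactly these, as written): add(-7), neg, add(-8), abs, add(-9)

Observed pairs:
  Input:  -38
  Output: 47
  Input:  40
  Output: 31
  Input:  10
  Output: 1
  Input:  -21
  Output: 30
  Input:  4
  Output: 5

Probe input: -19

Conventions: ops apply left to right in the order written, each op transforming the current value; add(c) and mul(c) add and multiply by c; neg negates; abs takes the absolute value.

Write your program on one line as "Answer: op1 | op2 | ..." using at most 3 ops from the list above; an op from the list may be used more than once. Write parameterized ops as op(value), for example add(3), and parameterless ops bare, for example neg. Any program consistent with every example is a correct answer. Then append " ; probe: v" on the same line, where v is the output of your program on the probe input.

add(-9) | abs ; probe: 28

Check, running the answer program on each example:
  -38 -> -47 -> 47
  40 -> 31 -> 31
  10 -> 1 -> 1
  -21 -> -30 -> 30
  4 -> -5 -> 5
  probe: -19 -> -28 -> 28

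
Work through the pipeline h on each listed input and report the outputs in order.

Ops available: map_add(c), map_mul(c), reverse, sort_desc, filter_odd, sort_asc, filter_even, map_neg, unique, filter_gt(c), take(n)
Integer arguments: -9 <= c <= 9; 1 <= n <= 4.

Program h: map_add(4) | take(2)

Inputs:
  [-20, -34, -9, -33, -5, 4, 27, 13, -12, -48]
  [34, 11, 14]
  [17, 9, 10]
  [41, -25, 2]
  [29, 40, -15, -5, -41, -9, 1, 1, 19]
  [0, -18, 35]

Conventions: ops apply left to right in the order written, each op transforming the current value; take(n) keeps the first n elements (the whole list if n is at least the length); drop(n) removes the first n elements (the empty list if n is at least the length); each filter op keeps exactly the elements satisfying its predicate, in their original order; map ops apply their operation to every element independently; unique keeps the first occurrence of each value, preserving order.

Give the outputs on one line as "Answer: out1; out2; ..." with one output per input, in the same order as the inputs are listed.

[-16, -30]; [38, 15]; [21, 13]; [45, -21]; [33, 44]; [4, -14]

Execution, op by op:
  [-20, -34, -9, -33, -5, 4, 27, 13, -12, -48] -> [-16, -30, -5, -29, -1, 8, 31, 17, -8, -44] -> [-16, -30]
  [34, 11, 14] -> [38, 15, 18] -> [38, 15]
  [17, 9, 10] -> [21, 13, 14] -> [21, 13]
  [41, -25, 2] -> [45, -21, 6] -> [45, -21]
  [29, 40, -15, -5, -41, -9, 1, 1, 19] -> [33, 44, -11, -1, -37, -5, 5, 5, 23] -> [33, 44]
  [0, -18, 35] -> [4, -14, 39] -> [4, -14]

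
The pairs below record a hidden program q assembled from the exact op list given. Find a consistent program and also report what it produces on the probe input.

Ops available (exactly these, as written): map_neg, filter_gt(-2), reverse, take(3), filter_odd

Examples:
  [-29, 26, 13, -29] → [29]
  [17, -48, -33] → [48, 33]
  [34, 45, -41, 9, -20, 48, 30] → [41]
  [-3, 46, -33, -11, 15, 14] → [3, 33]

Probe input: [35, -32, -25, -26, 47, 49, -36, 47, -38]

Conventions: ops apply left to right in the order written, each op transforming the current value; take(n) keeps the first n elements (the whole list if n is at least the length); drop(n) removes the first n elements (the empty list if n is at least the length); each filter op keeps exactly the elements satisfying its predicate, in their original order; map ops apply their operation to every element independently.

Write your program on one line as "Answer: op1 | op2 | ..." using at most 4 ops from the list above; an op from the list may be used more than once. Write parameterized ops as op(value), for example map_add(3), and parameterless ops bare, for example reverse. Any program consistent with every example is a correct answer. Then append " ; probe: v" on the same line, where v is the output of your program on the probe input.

map_neg | take(3) | filter_gt(-2) ; probe: [32, 25]

Check, running the answer program on each example:
  [-29, 26, 13, -29] -> [29, -26, -13, 29] -> [29, -26, -13] -> [29]
  [17, -48, -33] -> [-17, 48, 33] -> [-17, 48, 33] -> [48, 33]
  [34, 45, -41, 9, -20, 48, 30] -> [-34, -45, 41, -9, 20, -48, -30] -> [-34, -45, 41] -> [41]
  [-3, 46, -33, -11, 15, 14] -> [3, -46, 33, 11, -15, -14] -> [3, -46, 33] -> [3, 33]
  probe: [35, -32, -25, -26, 47, 49, -36, 47, -38] -> [-35, 32, 25, 26, -47, -49, 36, -47, 38] -> [-35, 32, 25] -> [32, 25]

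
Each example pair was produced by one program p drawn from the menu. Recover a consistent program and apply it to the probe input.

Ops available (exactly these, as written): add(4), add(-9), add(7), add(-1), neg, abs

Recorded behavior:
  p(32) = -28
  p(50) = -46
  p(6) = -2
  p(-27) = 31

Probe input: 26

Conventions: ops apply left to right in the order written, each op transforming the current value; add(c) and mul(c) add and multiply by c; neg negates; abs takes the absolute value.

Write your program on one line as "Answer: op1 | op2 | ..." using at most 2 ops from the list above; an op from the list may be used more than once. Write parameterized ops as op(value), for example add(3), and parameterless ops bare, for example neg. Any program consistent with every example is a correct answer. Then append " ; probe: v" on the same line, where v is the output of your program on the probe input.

neg | add(4) ; probe: -22

Check, running the answer program on each example:
  32 -> -32 -> -28
  50 -> -50 -> -46
  6 -> -6 -> -2
  -27 -> 27 -> 31
  probe: 26 -> -26 -> -22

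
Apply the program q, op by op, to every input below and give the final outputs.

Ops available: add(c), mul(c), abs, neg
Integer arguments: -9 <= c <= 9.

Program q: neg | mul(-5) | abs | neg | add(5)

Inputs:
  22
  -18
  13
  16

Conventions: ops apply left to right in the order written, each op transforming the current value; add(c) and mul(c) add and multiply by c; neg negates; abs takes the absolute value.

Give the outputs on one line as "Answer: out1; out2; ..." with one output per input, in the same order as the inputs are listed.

-105; -85; -60; -75

Execution, op by op:
  22 -> -22 -> 110 -> 110 -> -110 -> -105
  -18 -> 18 -> -90 -> 90 -> -90 -> -85
  13 -> -13 -> 65 -> 65 -> -65 -> -60
  16 -> -16 -> 80 -> 80 -> -80 -> -75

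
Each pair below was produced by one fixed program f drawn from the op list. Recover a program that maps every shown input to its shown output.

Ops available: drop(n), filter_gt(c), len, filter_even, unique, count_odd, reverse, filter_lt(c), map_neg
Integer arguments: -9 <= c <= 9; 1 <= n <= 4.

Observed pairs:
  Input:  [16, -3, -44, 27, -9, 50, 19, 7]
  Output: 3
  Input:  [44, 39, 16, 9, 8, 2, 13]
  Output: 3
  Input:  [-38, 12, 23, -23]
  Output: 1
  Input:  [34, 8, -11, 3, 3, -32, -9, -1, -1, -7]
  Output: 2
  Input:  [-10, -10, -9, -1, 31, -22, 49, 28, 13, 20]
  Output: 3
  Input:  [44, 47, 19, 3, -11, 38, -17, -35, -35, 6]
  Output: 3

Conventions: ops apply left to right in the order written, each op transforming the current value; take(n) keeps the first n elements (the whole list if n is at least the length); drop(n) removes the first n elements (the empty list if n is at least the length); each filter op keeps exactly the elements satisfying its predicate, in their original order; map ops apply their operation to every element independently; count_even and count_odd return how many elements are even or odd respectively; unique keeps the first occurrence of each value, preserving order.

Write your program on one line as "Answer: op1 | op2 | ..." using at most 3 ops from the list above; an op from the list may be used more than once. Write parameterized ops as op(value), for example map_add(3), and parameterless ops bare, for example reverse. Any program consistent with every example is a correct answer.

filter_gt(2) | count_odd

Check, running the answer program on each example:
  [16, -3, -44, 27, -9, 50, 19, 7] -> [16, 27, 50, 19, 7] -> 3
  [44, 39, 16, 9, 8, 2, 13] -> [44, 39, 16, 9, 8, 13] -> 3
  [-38, 12, 23, -23] -> [12, 23] -> 1
  [34, 8, -11, 3, 3, -32, -9, -1, -1, -7] -> [34, 8, 3, 3] -> 2
  [-10, -10, -9, -1, 31, -22, 49, 28, 13, 20] -> [31, 49, 28, 13, 20] -> 3
  [44, 47, 19, 3, -11, 38, -17, -35, -35, 6] -> [44, 47, 19, 3, 38, 6] -> 3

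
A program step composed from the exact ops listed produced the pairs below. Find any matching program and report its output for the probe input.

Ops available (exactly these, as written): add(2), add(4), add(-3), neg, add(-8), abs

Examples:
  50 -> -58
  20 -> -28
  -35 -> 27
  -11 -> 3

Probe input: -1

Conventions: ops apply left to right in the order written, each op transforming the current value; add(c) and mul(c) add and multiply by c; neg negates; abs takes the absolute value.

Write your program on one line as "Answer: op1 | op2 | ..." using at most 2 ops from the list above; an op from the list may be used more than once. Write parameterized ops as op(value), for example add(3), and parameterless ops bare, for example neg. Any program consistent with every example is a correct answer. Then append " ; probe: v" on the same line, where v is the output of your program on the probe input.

neg | add(-8) ; probe: -7

Check, running the answer program on each example:
  50 -> -50 -> -58
  20 -> -20 -> -28
  -35 -> 35 -> 27
  -11 -> 11 -> 3
  probe: -1 -> 1 -> -7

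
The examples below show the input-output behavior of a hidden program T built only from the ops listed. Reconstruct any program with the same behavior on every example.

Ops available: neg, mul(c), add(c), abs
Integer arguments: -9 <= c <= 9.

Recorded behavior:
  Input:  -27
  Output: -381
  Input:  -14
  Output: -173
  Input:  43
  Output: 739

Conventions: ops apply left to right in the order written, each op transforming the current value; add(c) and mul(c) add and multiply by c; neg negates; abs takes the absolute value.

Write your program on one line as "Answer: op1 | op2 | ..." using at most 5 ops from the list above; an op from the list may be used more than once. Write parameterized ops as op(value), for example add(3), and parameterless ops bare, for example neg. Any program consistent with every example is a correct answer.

add(3) | mul(-4) | mul(-4) | add(3)

Check, running the answer program on each example:
  -27 -> -24 -> 96 -> -384 -> -381
  -14 -> -11 -> 44 -> -176 -> -173
  43 -> 46 -> -184 -> 736 -> 739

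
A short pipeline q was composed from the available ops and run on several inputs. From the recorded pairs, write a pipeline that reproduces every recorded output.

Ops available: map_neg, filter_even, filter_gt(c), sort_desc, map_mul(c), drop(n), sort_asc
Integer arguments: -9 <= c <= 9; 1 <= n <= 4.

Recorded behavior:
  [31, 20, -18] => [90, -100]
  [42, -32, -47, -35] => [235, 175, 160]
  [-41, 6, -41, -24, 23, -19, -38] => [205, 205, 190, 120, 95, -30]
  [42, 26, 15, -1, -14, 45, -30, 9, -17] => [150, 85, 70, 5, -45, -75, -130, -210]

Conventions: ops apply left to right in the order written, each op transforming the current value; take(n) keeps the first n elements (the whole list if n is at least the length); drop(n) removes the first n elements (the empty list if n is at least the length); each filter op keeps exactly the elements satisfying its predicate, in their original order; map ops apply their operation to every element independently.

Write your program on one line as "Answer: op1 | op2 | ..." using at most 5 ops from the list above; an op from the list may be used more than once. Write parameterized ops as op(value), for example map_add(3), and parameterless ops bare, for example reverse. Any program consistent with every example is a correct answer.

sort_asc | sort_desc | map_mul(-5) | drop(1) | sort_desc

Check, running the answer program on each example:
  [31, 20, -18] -> [-18, 20, 31] -> [31, 20, -18] -> [-155, -100, 90] -> [-100, 90] -> [90, -100]
  [42, -32, -47, -35] -> [-47, -35, -32, 42] -> [42, -32, -35, -47] -> [-210, 160, 175, 235] -> [160, 175, 235] -> [235, 175, 160]
  [-41, 6, -41, -24, 23, -19, -38] -> [-41, -41, -38, -24, -19, 6, 23] -> [23, 6, -19, -24, -38, -41, -41] -> [-115, -30, 95, 120, 190, 205, 205] -> [-30, 95, 120, 190, 205, 205] -> [205, 205, 190, 120, 95, -30]
  [42, 26, 15, -1, -14, 45, -30, 9, -17] -> [-30, -17, -14, -1, 9, 15, 26, 42, 45] -> [45, 42, 26, 15, 9, -1, -14, -17, -30] -> [-225, -210, -130, -75, -45, 5, 70, 85, 150] -> [-210, -130, -75, -45, 5, 70, 85, 150] -> [150, 85, 70, 5, -45, -75, -130, -210]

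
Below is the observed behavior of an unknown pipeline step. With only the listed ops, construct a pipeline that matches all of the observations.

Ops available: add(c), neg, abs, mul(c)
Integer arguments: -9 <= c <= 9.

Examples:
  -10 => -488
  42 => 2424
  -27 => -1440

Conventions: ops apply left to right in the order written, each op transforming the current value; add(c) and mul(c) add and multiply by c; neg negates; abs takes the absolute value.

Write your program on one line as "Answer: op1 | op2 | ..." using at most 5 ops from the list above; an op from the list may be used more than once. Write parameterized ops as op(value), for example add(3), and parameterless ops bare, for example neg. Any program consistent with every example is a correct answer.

mul(-7) | add(-8) | mul(-8) | add(1) | add(7)

Check, running the answer program on each example:
  -10 -> 70 -> 62 -> -496 -> -495 -> -488
  42 -> -294 -> -302 -> 2416 -> 2417 -> 2424
  -27 -> 189 -> 181 -> -1448 -> -1447 -> -1440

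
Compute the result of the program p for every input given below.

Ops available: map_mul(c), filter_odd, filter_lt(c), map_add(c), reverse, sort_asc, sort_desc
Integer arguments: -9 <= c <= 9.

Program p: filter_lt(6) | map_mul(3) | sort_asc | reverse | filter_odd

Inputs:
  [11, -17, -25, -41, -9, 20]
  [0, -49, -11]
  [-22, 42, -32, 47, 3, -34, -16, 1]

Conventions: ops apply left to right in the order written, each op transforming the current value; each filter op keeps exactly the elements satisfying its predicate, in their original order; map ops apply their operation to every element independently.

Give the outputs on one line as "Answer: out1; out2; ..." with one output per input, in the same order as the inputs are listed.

Execution, op by op:
  [11, -17, -25, -41, -9, 20] -> [-17, -25, -41, -9] -> [-51, -75, -123, -27] -> [-123, -75, -51, -27] -> [-27, -51, -75, -123] -> [-27, -51, -75, -123]
  [0, -49, -11] -> [0, -49, -11] -> [0, -147, -33] -> [-147, -33, 0] -> [0, -33, -147] -> [-33, -147]
  [-22, 42, -32, 47, 3, -34, -16, 1] -> [-22, -32, 3, -34, -16, 1] -> [-66, -96, 9, -102, -48, 3] -> [-102, -96, -66, -48, 3, 9] -> [9, 3, -48, -66, -96, -102] -> [9, 3]

[-27, -51, -75, -123]; [-33, -147]; [9, 3]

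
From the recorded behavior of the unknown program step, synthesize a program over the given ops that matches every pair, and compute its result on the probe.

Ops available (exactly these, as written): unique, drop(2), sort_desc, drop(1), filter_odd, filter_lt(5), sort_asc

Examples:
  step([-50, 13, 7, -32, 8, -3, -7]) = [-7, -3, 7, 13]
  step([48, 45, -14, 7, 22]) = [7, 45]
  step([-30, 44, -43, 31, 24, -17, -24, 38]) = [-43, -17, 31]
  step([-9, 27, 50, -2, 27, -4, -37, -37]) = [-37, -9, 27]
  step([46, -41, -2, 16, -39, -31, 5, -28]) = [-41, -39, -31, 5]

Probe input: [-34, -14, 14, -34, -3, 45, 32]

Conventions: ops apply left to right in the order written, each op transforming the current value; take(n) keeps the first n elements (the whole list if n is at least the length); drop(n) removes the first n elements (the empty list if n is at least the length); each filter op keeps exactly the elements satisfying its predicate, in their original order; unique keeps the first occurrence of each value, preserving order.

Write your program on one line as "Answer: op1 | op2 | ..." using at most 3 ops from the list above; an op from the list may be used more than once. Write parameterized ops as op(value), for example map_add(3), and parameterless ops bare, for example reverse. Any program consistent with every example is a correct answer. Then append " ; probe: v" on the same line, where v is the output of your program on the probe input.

sort_asc | filter_odd | unique ; probe: [-3, 45]

Check, running the answer program on each example:
  [-50, 13, 7, -32, 8, -3, -7] -> [-50, -32, -7, -3, 7, 8, 13] -> [-7, -3, 7, 13] -> [-7, -3, 7, 13]
  [48, 45, -14, 7, 22] -> [-14, 7, 22, 45, 48] -> [7, 45] -> [7, 45]
  [-30, 44, -43, 31, 24, -17, -24, 38] -> [-43, -30, -24, -17, 24, 31, 38, 44] -> [-43, -17, 31] -> [-43, -17, 31]
  [-9, 27, 50, -2, 27, -4, -37, -37] -> [-37, -37, -9, -4, -2, 27, 27, 50] -> [-37, -37, -9, 27, 27] -> [-37, -9, 27]
  [46, -41, -2, 16, -39, -31, 5, -28] -> [-41, -39, -31, -28, -2, 5, 16, 46] -> [-41, -39, -31, 5] -> [-41, -39, -31, 5]
  probe: [-34, -14, 14, -34, -3, 45, 32] -> [-34, -34, -14, -3, 14, 32, 45] -> [-3, 45] -> [-3, 45]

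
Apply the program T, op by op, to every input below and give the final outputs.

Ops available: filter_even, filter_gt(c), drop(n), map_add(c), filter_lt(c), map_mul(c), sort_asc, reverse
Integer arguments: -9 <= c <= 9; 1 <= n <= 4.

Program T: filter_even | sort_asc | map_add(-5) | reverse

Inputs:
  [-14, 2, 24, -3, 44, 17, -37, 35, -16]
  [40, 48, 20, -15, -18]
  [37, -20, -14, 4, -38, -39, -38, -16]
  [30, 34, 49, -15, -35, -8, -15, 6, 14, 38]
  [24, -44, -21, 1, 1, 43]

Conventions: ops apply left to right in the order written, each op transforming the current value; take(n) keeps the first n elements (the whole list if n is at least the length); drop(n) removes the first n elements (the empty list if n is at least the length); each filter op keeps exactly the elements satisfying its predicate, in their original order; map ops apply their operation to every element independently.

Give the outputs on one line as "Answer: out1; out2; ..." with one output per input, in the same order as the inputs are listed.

[39, 19, -3, -19, -21]; [43, 35, 15, -23]; [-1, -19, -21, -25, -43, -43]; [33, 29, 25, 9, 1, -13]; [19, -49]

Execution, op by op:
  [-14, 2, 24, -3, 44, 17, -37, 35, -16] -> [-14, 2, 24, 44, -16] -> [-16, -14, 2, 24, 44] -> [-21, -19, -3, 19, 39] -> [39, 19, -3, -19, -21]
  [40, 48, 20, -15, -18] -> [40, 48, 20, -18] -> [-18, 20, 40, 48] -> [-23, 15, 35, 43] -> [43, 35, 15, -23]
  [37, -20, -14, 4, -38, -39, -38, -16] -> [-20, -14, 4, -38, -38, -16] -> [-38, -38, -20, -16, -14, 4] -> [-43, -43, -25, -21, -19, -1] -> [-1, -19, -21, -25, -43, -43]
  [30, 34, 49, -15, -35, -8, -15, 6, 14, 38] -> [30, 34, -8, 6, 14, 38] -> [-8, 6, 14, 30, 34, 38] -> [-13, 1, 9, 25, 29, 33] -> [33, 29, 25, 9, 1, -13]
  [24, -44, -21, 1, 1, 43] -> [24, -44] -> [-44, 24] -> [-49, 19] -> [19, -49]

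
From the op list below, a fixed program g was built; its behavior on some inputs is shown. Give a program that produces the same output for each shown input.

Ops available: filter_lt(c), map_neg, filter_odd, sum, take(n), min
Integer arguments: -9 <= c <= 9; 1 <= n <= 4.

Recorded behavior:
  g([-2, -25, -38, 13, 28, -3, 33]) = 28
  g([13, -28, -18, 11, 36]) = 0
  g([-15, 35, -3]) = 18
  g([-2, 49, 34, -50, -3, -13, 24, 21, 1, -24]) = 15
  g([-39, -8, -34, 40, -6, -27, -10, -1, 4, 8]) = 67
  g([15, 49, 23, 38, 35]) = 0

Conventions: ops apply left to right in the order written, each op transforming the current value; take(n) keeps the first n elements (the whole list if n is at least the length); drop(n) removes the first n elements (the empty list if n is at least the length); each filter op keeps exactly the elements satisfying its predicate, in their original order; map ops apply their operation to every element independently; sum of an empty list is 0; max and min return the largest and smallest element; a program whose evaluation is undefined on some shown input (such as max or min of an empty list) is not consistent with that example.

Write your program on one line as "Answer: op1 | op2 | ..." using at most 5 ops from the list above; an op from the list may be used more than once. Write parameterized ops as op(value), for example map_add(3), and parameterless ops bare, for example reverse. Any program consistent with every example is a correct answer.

filter_lt(8) | filter_odd | map_neg | sum

Check, running the answer program on each example:
  [-2, -25, -38, 13, 28, -3, 33] -> [-2, -25, -38, -3] -> [-25, -3] -> [25, 3] -> 28
  [13, -28, -18, 11, 36] -> [-28, -18] -> [] -> [] -> 0
  [-15, 35, -3] -> [-15, -3] -> [-15, -3] -> [15, 3] -> 18
  [-2, 49, 34, -50, -3, -13, 24, 21, 1, -24] -> [-2, -50, -3, -13, 1, -24] -> [-3, -13, 1] -> [3, 13, -1] -> 15
  [-39, -8, -34, 40, -6, -27, -10, -1, 4, 8] -> [-39, -8, -34, -6, -27, -10, -1, 4] -> [-39, -27, -1] -> [39, 27, 1] -> 67
  [15, 49, 23, 38, 35] -> [] -> [] -> [] -> 0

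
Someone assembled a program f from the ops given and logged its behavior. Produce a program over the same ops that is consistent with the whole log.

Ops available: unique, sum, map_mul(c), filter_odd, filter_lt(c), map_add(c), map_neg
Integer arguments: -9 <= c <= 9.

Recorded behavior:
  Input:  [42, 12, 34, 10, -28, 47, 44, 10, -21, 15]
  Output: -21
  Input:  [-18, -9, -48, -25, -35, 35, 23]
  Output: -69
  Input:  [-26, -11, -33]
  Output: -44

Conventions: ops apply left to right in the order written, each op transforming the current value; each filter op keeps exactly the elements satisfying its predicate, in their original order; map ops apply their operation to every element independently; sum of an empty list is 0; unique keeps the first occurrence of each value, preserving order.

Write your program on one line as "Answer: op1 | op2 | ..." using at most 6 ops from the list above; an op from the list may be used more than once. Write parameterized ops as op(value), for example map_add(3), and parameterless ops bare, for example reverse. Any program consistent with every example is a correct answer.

unique | map_neg | filter_odd | map_neg | filter_lt(-4) | sum

Check, running the answer program on each example:
  [42, 12, 34, 10, -28, 47, 44, 10, -21, 15] -> [42, 12, 34, 10, -28, 47, 44, -21, 15] -> [-42, -12, -34, -10, 28, -47, -44, 21, -15] -> [-47, 21, -15] -> [47, -21, 15] -> [-21] -> -21
  [-18, -9, -48, -25, -35, 35, 23] -> [-18, -9, -48, -25, -35, 35, 23] -> [18, 9, 48, 25, 35, -35, -23] -> [9, 25, 35, -35, -23] -> [-9, -25, -35, 35, 23] -> [-9, -25, -35] -> -69
  [-26, -11, -33] -> [-26, -11, -33] -> [26, 11, 33] -> [11, 33] -> [-11, -33] -> [-11, -33] -> -44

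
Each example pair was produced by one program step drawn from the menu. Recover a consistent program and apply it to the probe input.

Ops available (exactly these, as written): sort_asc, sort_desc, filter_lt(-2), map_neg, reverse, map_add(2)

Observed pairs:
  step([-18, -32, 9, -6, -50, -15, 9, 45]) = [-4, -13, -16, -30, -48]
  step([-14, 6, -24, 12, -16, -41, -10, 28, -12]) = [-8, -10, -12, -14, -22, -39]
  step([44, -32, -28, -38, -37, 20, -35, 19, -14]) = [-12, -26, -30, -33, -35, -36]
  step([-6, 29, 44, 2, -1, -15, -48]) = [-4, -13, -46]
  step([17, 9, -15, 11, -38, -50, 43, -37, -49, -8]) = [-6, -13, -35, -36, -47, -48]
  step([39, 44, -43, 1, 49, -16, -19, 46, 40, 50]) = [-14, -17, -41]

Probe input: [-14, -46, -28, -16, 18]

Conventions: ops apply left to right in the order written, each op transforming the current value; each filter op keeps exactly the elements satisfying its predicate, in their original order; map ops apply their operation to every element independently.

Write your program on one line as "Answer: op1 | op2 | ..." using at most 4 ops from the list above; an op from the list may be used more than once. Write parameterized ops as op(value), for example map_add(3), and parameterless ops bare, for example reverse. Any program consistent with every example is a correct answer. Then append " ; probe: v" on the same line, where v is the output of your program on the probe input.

map_add(2) | sort_desc | filter_lt(-2) ; probe: [-12, -14, -26, -44]

Check, running the answer program on each example:
  [-18, -32, 9, -6, -50, -15, 9, 45] -> [-16, -30, 11, -4, -48, -13, 11, 47] -> [47, 11, 11, -4, -13, -16, -30, -48] -> [-4, -13, -16, -30, -48]
  [-14, 6, -24, 12, -16, -41, -10, 28, -12] -> [-12, 8, -22, 14, -14, -39, -8, 30, -10] -> [30, 14, 8, -8, -10, -12, -14, -22, -39] -> [-8, -10, -12, -14, -22, -39]
  [44, -32, -28, -38, -37, 20, -35, 19, -14] -> [46, -30, -26, -36, -35, 22, -33, 21, -12] -> [46, 22, 21, -12, -26, -30, -33, -35, -36] -> [-12, -26, -30, -33, -35, -36]
  [-6, 29, 44, 2, -1, -15, -48] -> [-4, 31, 46, 4, 1, -13, -46] -> [46, 31, 4, 1, -4, -13, -46] -> [-4, -13, -46]
  [17, 9, -15, 11, -38, -50, 43, -37, -49, -8] -> [19, 11, -13, 13, -36, -48, 45, -35, -47, -6] -> [45, 19, 13, 11, -6, -13, -35, -36, -47, -48] -> [-6, -13, -35, -36, -47, -48]
  [39, 44, -43, 1, 49, -16, -19, 46, 40, 50] -> [41, 46, -41, 3, 51, -14, -17, 48, 42, 52] -> [52, 51, 48, 46, 42, 41, 3, -14, -17, -41] -> [-14, -17, -41]
  probe: [-14, -46, -28, -16, 18] -> [-12, -44, -26, -14, 20] -> [20, -12, -14, -26, -44] -> [-12, -14, -26, -44]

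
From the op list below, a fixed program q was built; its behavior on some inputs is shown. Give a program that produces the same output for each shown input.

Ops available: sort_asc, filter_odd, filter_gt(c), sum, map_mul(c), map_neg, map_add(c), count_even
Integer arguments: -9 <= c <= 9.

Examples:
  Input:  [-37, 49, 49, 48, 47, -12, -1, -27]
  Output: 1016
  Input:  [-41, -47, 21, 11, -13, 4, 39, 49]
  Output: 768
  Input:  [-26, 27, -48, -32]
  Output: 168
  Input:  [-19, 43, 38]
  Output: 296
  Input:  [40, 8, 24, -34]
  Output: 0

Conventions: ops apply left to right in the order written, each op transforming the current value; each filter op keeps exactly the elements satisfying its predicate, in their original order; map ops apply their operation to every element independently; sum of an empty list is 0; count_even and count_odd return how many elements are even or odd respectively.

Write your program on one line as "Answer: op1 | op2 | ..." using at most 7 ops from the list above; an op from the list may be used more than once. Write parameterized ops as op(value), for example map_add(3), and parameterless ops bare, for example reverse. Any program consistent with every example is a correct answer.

filter_odd | filter_gt(6) | sort_asc | map_add(-6) | map_mul(8) | sum

Check, running the answer program on each example:
  [-37, 49, 49, 48, 47, -12, -1, -27] -> [-37, 49, 49, 47, -1, -27] -> [49, 49, 47] -> [47, 49, 49] -> [41, 43, 43] -> [328, 344, 344] -> 1016
  [-41, -47, 21, 11, -13, 4, 39, 49] -> [-41, -47, 21, 11, -13, 39, 49] -> [21, 11, 39, 49] -> [11, 21, 39, 49] -> [5, 15, 33, 43] -> [40, 120, 264, 344] -> 768
  [-26, 27, -48, -32] -> [27] -> [27] -> [27] -> [21] -> [168] -> 168
  [-19, 43, 38] -> [-19, 43] -> [43] -> [43] -> [37] -> [296] -> 296
  [40, 8, 24, -34] -> [] -> [] -> [] -> [] -> [] -> 0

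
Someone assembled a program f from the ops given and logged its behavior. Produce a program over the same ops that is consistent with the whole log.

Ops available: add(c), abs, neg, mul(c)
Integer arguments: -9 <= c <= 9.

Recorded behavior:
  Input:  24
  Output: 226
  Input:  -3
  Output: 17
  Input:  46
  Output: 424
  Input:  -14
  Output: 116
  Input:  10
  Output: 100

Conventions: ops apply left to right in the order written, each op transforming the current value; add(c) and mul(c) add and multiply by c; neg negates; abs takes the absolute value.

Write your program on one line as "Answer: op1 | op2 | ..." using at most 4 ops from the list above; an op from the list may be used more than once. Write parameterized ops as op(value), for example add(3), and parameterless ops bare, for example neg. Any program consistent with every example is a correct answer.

add(2) | mul(9) | add(-8) | abs

Check, running the answer program on each example:
  24 -> 26 -> 234 -> 226 -> 226
  -3 -> -1 -> -9 -> -17 -> 17
  46 -> 48 -> 432 -> 424 -> 424
  -14 -> -12 -> -108 -> -116 -> 116
  10 -> 12 -> 108 -> 100 -> 100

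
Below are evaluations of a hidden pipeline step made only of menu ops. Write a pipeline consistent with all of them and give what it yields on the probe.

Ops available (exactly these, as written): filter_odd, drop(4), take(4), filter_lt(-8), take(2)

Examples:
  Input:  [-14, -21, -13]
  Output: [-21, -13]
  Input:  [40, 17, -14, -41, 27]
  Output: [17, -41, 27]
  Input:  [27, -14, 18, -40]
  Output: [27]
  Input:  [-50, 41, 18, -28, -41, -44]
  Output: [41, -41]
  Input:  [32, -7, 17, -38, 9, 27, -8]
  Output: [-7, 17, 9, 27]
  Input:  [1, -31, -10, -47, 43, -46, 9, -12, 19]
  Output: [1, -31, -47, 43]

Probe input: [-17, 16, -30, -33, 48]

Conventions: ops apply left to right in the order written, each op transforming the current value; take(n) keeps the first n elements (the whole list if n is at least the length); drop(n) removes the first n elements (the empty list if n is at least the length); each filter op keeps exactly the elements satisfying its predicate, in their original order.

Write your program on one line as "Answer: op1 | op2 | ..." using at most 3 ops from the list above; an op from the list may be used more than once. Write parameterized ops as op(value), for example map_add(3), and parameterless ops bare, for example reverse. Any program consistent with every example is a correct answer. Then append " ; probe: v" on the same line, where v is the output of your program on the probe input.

filter_odd | take(4) ; probe: [-17, -33]

Check, running the answer program on each example:
  [-14, -21, -13] -> [-21, -13] -> [-21, -13]
  [40, 17, -14, -41, 27] -> [17, -41, 27] -> [17, -41, 27]
  [27, -14, 18, -40] -> [27] -> [27]
  [-50, 41, 18, -28, -41, -44] -> [41, -41] -> [41, -41]
  [32, -7, 17, -38, 9, 27, -8] -> [-7, 17, 9, 27] -> [-7, 17, 9, 27]
  [1, -31, -10, -47, 43, -46, 9, -12, 19] -> [1, -31, -47, 43, 9, 19] -> [1, -31, -47, 43]
  probe: [-17, 16, -30, -33, 48] -> [-17, -33] -> [-17, -33]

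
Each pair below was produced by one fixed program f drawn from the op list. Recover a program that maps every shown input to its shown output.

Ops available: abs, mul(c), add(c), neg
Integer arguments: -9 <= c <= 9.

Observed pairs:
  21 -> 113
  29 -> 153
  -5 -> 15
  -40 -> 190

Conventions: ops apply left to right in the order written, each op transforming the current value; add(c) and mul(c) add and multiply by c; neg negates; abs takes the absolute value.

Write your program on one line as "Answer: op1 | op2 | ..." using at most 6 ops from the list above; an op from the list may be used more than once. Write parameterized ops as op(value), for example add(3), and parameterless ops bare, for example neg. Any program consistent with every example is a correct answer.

mul(-5) | neg | add(9) | abs | add(-5) | add(4)

Check, running the answer program on each example:
  21 -> -105 -> 105 -> 114 -> 114 -> 109 -> 113
  29 -> -145 -> 145 -> 154 -> 154 -> 149 -> 153
  -5 -> 25 -> -25 -> -16 -> 16 -> 11 -> 15
  -40 -> 200 -> -200 -> -191 -> 191 -> 186 -> 190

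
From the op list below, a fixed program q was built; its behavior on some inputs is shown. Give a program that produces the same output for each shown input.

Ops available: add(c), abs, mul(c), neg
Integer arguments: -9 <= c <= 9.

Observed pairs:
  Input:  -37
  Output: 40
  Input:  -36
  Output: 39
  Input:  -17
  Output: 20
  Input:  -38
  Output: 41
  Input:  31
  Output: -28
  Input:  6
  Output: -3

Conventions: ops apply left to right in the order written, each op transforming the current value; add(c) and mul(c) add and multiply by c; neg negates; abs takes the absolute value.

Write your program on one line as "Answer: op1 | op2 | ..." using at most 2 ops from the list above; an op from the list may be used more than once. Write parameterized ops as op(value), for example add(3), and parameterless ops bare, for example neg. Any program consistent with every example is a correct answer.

add(-3) | neg

Check, running the answer program on each example:
  -37 -> -40 -> 40
  -36 -> -39 -> 39
  -17 -> -20 -> 20
  -38 -> -41 -> 41
  31 -> 28 -> -28
  6 -> 3 -> -3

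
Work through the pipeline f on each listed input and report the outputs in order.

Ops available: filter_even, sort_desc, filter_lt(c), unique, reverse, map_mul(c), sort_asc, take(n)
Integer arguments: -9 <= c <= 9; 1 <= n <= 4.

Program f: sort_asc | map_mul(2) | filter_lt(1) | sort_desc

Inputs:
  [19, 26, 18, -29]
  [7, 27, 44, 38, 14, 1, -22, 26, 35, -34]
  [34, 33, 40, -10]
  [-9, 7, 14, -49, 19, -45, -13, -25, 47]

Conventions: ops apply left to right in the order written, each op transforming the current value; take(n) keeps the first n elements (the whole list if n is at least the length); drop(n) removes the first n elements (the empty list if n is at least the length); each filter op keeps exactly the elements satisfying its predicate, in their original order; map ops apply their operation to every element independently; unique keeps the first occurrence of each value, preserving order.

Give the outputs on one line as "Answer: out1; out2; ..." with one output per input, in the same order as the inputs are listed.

Execution, op by op:
  [19, 26, 18, -29] -> [-29, 18, 19, 26] -> [-58, 36, 38, 52] -> [-58] -> [-58]
  [7, 27, 44, 38, 14, 1, -22, 26, 35, -34] -> [-34, -22, 1, 7, 14, 26, 27, 35, 38, 44] -> [-68, -44, 2, 14, 28, 52, 54, 70, 76, 88] -> [-68, -44] -> [-44, -68]
  [34, 33, 40, -10] -> [-10, 33, 34, 40] -> [-20, 66, 68, 80] -> [-20] -> [-20]
  [-9, 7, 14, -49, 19, -45, -13, -25, 47] -> [-49, -45, -25, -13, -9, 7, 14, 19, 47] -> [-98, -90, -50, -26, -18, 14, 28, 38, 94] -> [-98, -90, -50, -26, -18] -> [-18, -26, -50, -90, -98]

[-58]; [-44, -68]; [-20]; [-18, -26, -50, -90, -98]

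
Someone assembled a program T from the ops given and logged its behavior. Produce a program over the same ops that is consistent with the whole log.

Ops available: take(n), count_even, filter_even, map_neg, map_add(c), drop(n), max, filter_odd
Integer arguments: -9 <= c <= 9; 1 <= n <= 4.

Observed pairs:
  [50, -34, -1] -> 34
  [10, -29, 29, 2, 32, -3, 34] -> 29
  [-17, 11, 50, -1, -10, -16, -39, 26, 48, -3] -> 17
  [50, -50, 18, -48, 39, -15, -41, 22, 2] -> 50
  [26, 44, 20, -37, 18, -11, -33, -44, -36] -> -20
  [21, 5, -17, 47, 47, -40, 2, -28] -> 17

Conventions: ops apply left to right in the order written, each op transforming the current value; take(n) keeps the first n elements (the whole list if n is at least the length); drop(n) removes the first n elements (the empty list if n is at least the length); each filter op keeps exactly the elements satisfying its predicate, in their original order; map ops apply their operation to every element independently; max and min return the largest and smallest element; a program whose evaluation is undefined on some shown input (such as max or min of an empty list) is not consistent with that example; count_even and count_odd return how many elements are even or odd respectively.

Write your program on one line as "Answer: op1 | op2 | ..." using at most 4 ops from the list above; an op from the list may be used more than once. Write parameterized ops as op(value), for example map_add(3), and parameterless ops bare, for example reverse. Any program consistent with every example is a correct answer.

map_neg | take(3) | max

Check, running the answer program on each example:
  [50, -34, -1] -> [-50, 34, 1] -> [-50, 34, 1] -> 34
  [10, -29, 29, 2, 32, -3, 34] -> [-10, 29, -29, -2, -32, 3, -34] -> [-10, 29, -29] -> 29
  [-17, 11, 50, -1, -10, -16, -39, 26, 48, -3] -> [17, -11, -50, 1, 10, 16, 39, -26, -48, 3] -> [17, -11, -50] -> 17
  [50, -50, 18, -48, 39, -15, -41, 22, 2] -> [-50, 50, -18, 48, -39, 15, 41, -22, -2] -> [-50, 50, -18] -> 50
  [26, 44, 20, -37, 18, -11, -33, -44, -36] -> [-26, -44, -20, 37, -18, 11, 33, 44, 36] -> [-26, -44, -20] -> -20
  [21, 5, -17, 47, 47, -40, 2, -28] -> [-21, -5, 17, -47, -47, 40, -2, 28] -> [-21, -5, 17] -> 17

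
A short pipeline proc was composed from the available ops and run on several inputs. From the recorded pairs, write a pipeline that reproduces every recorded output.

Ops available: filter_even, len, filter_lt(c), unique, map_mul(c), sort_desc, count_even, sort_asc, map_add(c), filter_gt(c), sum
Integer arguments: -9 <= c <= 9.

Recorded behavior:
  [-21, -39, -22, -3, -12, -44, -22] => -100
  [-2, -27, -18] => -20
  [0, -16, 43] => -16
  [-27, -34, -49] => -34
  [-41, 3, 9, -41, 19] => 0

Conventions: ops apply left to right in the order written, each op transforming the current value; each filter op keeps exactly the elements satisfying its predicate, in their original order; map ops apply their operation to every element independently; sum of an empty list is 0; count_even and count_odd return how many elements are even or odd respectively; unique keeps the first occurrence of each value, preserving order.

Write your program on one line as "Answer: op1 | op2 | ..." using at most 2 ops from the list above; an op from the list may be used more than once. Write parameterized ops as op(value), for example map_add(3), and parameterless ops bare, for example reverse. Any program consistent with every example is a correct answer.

filter_even | sum

Check, running the answer program on each example:
  [-21, -39, -22, -3, -12, -44, -22] -> [-22, -12, -44, -22] -> -100
  [-2, -27, -18] -> [-2, -18] -> -20
  [0, -16, 43] -> [0, -16] -> -16
  [-27, -34, -49] -> [-34] -> -34
  [-41, 3, 9, -41, 19] -> [] -> 0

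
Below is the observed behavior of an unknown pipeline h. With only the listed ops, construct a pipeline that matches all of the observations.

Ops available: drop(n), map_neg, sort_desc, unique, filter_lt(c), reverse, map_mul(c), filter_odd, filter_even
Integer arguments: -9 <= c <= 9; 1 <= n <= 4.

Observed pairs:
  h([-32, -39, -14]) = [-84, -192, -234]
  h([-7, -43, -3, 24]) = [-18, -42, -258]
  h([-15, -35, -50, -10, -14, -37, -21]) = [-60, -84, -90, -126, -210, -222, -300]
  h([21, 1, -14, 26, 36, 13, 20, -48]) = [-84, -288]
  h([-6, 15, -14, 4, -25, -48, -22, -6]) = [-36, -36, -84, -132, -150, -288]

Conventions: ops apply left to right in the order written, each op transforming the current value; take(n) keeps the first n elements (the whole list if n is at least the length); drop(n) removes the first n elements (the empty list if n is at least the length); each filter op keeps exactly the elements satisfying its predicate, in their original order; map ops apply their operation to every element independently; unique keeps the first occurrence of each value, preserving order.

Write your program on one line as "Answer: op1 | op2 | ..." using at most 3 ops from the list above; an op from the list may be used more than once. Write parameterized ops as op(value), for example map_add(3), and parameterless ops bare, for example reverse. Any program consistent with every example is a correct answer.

map_mul(6) | filter_lt(5) | sort_desc

Check, running the answer program on each example:
  [-32, -39, -14] -> [-192, -234, -84] -> [-192, -234, -84] -> [-84, -192, -234]
  [-7, -43, -3, 24] -> [-42, -258, -18, 144] -> [-42, -258, -18] -> [-18, -42, -258]
  [-15, -35, -50, -10, -14, -37, -21] -> [-90, -210, -300, -60, -84, -222, -126] -> [-90, -210, -300, -60, -84, -222, -126] -> [-60, -84, -90, -126, -210, -222, -300]
  [21, 1, -14, 26, 36, 13, 20, -48] -> [126, 6, -84, 156, 216, 78, 120, -288] -> [-84, -288] -> [-84, -288]
  [-6, 15, -14, 4, -25, -48, -22, -6] -> [-36, 90, -84, 24, -150, -288, -132, -36] -> [-36, -84, -150, -288, -132, -36] -> [-36, -36, -84, -132, -150, -288]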